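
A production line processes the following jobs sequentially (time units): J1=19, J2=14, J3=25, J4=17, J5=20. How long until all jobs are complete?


Sequential makespan: sum all processing times
= 19 + 14 + 25 + 17 + 20
= 95 time units


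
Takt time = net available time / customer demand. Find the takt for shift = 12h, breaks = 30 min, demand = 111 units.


Available = 12×60 - 30 = 690 min
Takt time = 690 / 111
= 6.22 min/unit


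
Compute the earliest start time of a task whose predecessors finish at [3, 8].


ES = max of all predecessor completion times
Predecessors: [3, 8]
ES = max(3, 8)
= 8


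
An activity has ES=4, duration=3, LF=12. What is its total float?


EF = ES + duration = 4 + 3 = 7
LS = LF - duration = 12 - 3 = 9
Total Float = LF - EF = 12 - 7
(or LS - ES = 9 - 4)
= 5


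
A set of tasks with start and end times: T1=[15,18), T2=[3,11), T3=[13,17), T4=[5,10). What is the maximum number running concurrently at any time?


Check each time point for overlaps:
  t=5: 2 tasks active (T2, T4)
Max concurrent = 2


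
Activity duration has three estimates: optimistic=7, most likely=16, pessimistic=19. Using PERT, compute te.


te = (o + 4m + p) / 6
= (7 + 4×16 + 19) / 6
= (7 + 64 + 19) / 6
= 90 / 6
= 15.00


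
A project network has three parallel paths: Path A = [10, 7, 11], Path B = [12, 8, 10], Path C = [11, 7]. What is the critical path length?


Path A: 10 + 7 + 11 = 28
Path B: 12 + 8 + 10 = 30
Path C: 11 + 7 = 18
Critical path = longest = max(28, 30, 18)
= 30 (Path B)


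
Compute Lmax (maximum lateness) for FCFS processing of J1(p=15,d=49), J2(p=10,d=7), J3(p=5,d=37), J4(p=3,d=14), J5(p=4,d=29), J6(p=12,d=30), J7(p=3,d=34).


Lateness per job (L = C - d):
  J1: C=15, d=49, L=-34
  J2: C=25, d=7, L=18
  J3: C=30, d=37, L=-7
  J4: C=33, d=14, L=19
  J5: C=37, d=29, L=8
  J6: C=49, d=30, L=19
  J7: C=52, d=34, L=18
Lmax = max(-34, 18, -7, 19, 8, 19, 18)
= 19


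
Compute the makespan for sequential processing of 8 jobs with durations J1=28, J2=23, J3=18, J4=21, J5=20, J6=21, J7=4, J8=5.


Sequential makespan: sum all processing times
= 28 + 23 + 18 + 21 + 20 + 21 + 4 + 5
= 140 time units


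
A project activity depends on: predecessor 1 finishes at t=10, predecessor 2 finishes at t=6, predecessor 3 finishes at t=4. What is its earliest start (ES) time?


ES = max of all predecessor completion times
Predecessors: [10, 6, 4]
ES = max(10, 6, 4)
= 10


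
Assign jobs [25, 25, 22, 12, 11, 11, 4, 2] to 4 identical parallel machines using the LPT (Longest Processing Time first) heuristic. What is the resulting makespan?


Jobs (LPT sorted): [25, 25, 22, 12, 11, 11, 4, 2]
Machines: 4
  J=25 → Machine 1 (load: 0+25=25)
  J=25 → Machine 2 (load: 0+25=25)
  J=22 → Machine 3 (load: 0+22=22)
  J=12 → Machine 4 (load: 0+12=12)
  J=11 → Machine 4 (load: 12+11=23)
  J=11 → Machine 3 (load: 22+11=33)
  J=4 → Machine 4 (load: 23+4=27)
  J=2 → Machine 1 (load: 25+2=27)
Machine loads: [27, 25, 33, 27]
Makespan = max = 33 time units


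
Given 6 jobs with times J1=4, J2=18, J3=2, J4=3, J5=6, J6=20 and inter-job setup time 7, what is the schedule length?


Makespan = Σ processing + (n-1) × setup
= (4 + 18 + 2 + 3 + 6 + 20) + (6-1)×7
= 53 + 35
= 88 time units


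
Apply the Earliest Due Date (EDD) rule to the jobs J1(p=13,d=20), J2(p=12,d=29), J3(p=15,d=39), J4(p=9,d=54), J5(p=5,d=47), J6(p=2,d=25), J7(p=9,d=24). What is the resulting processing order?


EDD: sort by earliest due date
  J1: d=20, p=13
  J7: d=24, p=9
  J6: d=25, p=2
  J2: d=29, p=12
  J3: d=39, p=15
  J5: d=47, p=5
  J4: d=54, p=9
Order: J1 → J7 → J6 → J2 → J3 → J5 → J4


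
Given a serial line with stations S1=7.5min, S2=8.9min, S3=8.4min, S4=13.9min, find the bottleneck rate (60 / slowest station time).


Bottleneck = longest station time
Station times: [7.5, 8.9, 8.4, 13.9]
Max = 13.9 min
Rate = 60 / 13.9
= 4.32 units/hour (bottleneck: 13.9min)


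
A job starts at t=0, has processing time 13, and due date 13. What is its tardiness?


Completion = start + processing = 0 + 13 = 13
Tardiness = max(0, C - d) = max(0, 13 - 13)
= max(0, 0)
= 0


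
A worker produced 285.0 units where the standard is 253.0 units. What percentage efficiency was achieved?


Efficiency = (actual / standard) × 100
= (285.0 / 253.0) × 100
= 112.6%


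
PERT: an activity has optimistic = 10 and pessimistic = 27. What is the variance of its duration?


σ² = ((p - o) / 6)² = (p - o)² / 36
= (27 - 10)² / 36
= 17² / 36
= 289 / 36
= 8.0278


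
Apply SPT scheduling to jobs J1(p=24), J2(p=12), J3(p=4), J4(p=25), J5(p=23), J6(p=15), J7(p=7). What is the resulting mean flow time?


SPT order: J3 → J7 → J2 → J6 → J5 → J1 → J4
Completion times:
  J3: C=4
  J7: C=11
  J2: C=23
  J6: C=38
  J5: C=61
  J1: C=85
  J4: C=110
Sum = 332, n = 7
Mean flow = 332/7
= 47.43


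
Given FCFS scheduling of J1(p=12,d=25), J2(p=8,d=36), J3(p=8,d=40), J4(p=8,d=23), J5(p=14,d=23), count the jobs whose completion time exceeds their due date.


Completion vs due date:
  J1: C=12, d=25 → on time
  J2: C=20, d=36 → on time
  J3: C=28, d=40 → on time
  J4: C=36, d=23 → TARDY
  J5: C=50, d=23 → TARDY
Tardy jobs: J4, J5
Count = 2


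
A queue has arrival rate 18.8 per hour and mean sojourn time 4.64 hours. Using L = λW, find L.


Little's law: L = λ × W
= 18.8 × 4.64
= 87.23


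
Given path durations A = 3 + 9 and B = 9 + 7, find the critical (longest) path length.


Path A: 3 + 9 = 12
Path B: 9 + 7 = 16
Critical path = longest = max(12, 16)
= 16 (Path B)


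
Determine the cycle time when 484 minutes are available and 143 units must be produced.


Cycle time = available time / demand
= 484 / 143
= 3.38 min/unit


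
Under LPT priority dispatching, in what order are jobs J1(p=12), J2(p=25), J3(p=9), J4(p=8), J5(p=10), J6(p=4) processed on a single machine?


LPT: sort by longest processing time first
  J2: p=25
  J1: p=12
  J5: p=10
  J3: p=9
  J4: p=8
  J6: p=4
Order: J2 → J1 → J5 → J3 → J4 → J6


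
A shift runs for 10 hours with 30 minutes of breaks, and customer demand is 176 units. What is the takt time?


Available = 10×60 - 30 = 570 min
Takt time = 570 / 176
= 3.24 min/unit


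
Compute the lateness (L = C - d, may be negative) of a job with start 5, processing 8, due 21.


Completion = 5 + 8 = 13
Lateness = C - d = 13 - 21
= -8


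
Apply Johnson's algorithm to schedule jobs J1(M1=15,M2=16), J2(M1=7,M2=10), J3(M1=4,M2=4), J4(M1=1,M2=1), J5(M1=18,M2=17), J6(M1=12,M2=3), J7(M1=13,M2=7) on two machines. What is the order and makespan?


Johnson's rule:
Group 1 (M1≤M2, sort by M1): ['J4', 'J3', 'J2', 'J1']
Group 2 (M1>M2, sort desc M2): ['J5', 'J7', 'J6']
Sequence: J4 → J3 → J2 → J1 → J5 → J7 → J6
Makespan calculation:
  J4: M1 done=1, M2 done=2
  J3: M1 done=5, M2 done=9
  J2: M1 done=12, M2 done=22
  J1: M1 done=27, M2 done=43
  J5: M1 done=45, M2 done=62
  J7: M1 done=58, M2 done=69
  J6: M1 done=70, M2 done=73
= Sequence: J4 → J3 → J2 → J1 → J5 → J7 → J6, Makespan: 73


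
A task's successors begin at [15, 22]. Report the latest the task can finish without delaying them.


LF = min of all successor start times
Successors start at: [15, 22]
LF = min(15, 22)
= 15


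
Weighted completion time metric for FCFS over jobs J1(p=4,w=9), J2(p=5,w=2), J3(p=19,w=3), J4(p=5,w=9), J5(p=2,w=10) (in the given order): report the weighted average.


Completion times:
  J1: C=4, w×C=9×4=36
  J2: C=9, w×C=2×9=18
  J3: C=28, w×C=3×28=84
  J4: C=33, w×C=9×33=297
  J5: C=35, w×C=10×35=350
Sum w×C = 785
Sum w = 33
Weighted avg = 785/33
= 23.79


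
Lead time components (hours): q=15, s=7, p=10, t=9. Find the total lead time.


Lead time = queue + setup + processing + transit
= 15 + 7 + 10 + 9
= 41 hours


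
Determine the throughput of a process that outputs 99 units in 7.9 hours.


Throughput = units / time
= 99 / 7.9
= 12.5 units/hour


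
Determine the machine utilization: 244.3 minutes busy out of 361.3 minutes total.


Utilization = busy / total × 100
= 244.3 / 361.3 × 100
= 67.6%


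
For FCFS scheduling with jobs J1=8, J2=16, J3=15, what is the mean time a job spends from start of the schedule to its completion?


Completion times:
  J1: completes at 8
  J2: completes at 24
  J3: completes at 39
Sum = 71
Average = 71/3
= 23.67


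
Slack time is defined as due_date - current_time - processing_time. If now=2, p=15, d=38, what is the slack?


Slack = due - current_time - processing
= 38 - 2 - 15
= 21


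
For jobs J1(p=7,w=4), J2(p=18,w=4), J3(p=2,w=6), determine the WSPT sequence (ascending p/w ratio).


WSPT (Smith's rule): sort by p/w ascending
  J3: p/w = 2/6 = 0.333
  J1: p/w = 7/4 = 1.750
  J2: p/w = 18/4 = 4.500
Order: J3 → J1 → J2


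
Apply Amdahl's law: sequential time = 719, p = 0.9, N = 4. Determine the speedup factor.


Amdahl's law: T_p = T × ((1-p) + p/N)
= 719 × ((1-0.9) + 0.9/4)
= 719 × (0.10 + 0.2250)
= 719 × 0.3250
= 233.67
Speedup = 719/233.67
= 3.08×


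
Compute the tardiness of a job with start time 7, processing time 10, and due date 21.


Completion = start + processing = 7 + 10 = 17
Tardiness = max(0, C - d) = max(0, 17 - 21)
= max(0, -4)
= 0


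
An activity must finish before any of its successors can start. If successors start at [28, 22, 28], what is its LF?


LF = min of all successor start times
Successors start at: [28, 22, 28]
LF = min(28, 22, 28)
= 22


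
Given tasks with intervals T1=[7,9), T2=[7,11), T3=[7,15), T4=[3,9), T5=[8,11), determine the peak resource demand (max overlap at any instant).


Check each time point for overlaps:
  t=8: 5 tasks active (T1, T2, T3, T4, T5)
Max concurrent = 5


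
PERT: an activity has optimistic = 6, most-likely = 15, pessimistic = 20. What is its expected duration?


te = (o + 4m + p) / 6
= (6 + 4×15 + 20) / 6
= (6 + 60 + 20) / 6
= 86 / 6
= 14.33


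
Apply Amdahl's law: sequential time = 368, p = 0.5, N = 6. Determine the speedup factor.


Amdahl's law: T_p = T × ((1-p) + p/N)
= 368 × ((1-0.5) + 0.5/6)
= 368 × (0.50 + 0.0833)
= 368 × 0.5833
= 214.67
Speedup = 368/214.67
= 1.71×


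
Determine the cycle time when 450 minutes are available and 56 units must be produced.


Cycle time = available time / demand
= 450 / 56
= 8.04 min/unit


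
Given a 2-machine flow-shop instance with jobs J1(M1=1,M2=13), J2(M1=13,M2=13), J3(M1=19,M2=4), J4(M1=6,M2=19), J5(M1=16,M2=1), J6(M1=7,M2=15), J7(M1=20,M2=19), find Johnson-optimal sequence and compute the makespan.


Johnson's rule:
Group 1 (M1≤M2, sort by M1): ['J1', 'J4', 'J6', 'J2']
Group 2 (M1>M2, sort desc M2): ['J7', 'J3', 'J5']
Sequence: J1 → J4 → J6 → J2 → J7 → J3 → J5
Makespan calculation:
  J1: M1 done=1, M2 done=14
  J4: M1 done=7, M2 done=33
  J6: M1 done=14, M2 done=48
  J2: M1 done=27, M2 done=61
  J7: M1 done=47, M2 done=80
  J3: M1 done=66, M2 done=84
  J5: M1 done=82, M2 done=85
= Sequence: J1 → J4 → J6 → J2 → J7 → J3 → J5, Makespan: 85


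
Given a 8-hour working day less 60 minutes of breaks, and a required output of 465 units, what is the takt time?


Available = 8×60 - 60 = 420 min
Takt time = 420 / 465
= 0.90 min/unit


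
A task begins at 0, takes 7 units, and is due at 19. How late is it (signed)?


Completion = 0 + 7 = 7
Lateness = C - d = 7 - 19
= -12


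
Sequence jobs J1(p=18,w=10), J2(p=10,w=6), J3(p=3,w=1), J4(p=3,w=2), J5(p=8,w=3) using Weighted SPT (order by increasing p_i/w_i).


WSPT (Smith's rule): sort by p/w ascending
  J4: p/w = 3/2 = 1.500
  J2: p/w = 10/6 = 1.667
  J1: p/w = 18/10 = 1.800
  J5: p/w = 8/3 = 2.667
  J3: p/w = 3/1 = 3.000
Order: J4 → J2 → J1 → J5 → J3


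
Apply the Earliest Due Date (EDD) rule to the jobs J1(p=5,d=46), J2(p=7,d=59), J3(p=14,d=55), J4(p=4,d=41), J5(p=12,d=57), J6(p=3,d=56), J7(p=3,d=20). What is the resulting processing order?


EDD: sort by earliest due date
  J7: d=20, p=3
  J4: d=41, p=4
  J1: d=46, p=5
  J3: d=55, p=14
  J6: d=56, p=3
  J5: d=57, p=12
  J2: d=59, p=7
Order: J7 → J4 → J1 → J3 → J6 → J5 → J2


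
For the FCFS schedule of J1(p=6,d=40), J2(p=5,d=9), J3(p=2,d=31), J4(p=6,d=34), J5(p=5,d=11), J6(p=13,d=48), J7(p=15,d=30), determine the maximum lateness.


Lateness per job (L = C - d):
  J1: C=6, d=40, L=-34
  J2: C=11, d=9, L=2
  J3: C=13, d=31, L=-18
  J4: C=19, d=34, L=-15
  J5: C=24, d=11, L=13
  J6: C=37, d=48, L=-11
  J7: C=52, d=30, L=22
Lmax = max(-34, 2, -18, -15, 13, -11, 22)
= 22


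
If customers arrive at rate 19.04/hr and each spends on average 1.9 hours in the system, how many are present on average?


Little's law: L = λ × W
= 19.04 × 1.9
= 36.18


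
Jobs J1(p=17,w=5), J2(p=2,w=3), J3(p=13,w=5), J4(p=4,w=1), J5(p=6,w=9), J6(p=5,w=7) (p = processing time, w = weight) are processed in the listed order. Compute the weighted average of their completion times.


Completion times:
  J1: C=17, w×C=5×17=85
  J2: C=19, w×C=3×19=57
  J3: C=32, w×C=5×32=160
  J4: C=36, w×C=1×36=36
  J5: C=42, w×C=9×42=378
  J6: C=47, w×C=7×47=329
Sum w×C = 1045
Sum w = 30
Weighted avg = 1045/30
= 34.83


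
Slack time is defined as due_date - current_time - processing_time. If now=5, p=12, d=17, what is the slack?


Slack = due - current_time - processing
= 17 - 5 - 12
= 0


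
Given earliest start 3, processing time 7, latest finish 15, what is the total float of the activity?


EF = ES + duration = 3 + 7 = 10
LS = LF - duration = 15 - 7 = 8
Total Float = LF - EF = 15 - 10
(or LS - ES = 8 - 3)
= 5


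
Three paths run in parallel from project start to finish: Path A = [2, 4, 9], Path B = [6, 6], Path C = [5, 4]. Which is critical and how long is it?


Path A: 2 + 4 + 9 = 15
Path B: 6 + 6 = 12
Path C: 5 + 4 = 9
Critical path = longest = max(15, 12, 9)
= 15 (Path A)


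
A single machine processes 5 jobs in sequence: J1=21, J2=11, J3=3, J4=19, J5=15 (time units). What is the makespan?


Sequential makespan: sum all processing times
= 21 + 11 + 3 + 19 + 15
= 69 time units


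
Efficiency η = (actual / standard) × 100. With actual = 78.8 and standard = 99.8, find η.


Efficiency = (actual / standard) × 100
= (78.8 / 99.8) × 100
= 79.0%


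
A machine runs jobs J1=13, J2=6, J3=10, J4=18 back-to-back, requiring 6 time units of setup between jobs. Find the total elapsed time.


Makespan = Σ processing + (n-1) × setup
= (13 + 6 + 10 + 18) + (4-1)×6
= 47 + 18
= 65 time units


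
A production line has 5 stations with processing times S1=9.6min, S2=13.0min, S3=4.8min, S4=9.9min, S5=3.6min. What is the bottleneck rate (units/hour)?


Bottleneck = longest station time
Station times: [9.6, 13.0, 4.8, 9.9, 3.6]
Max = 13.0 min
Rate = 60 / 13.0
= 4.62 units/hour (bottleneck: 13.0min)


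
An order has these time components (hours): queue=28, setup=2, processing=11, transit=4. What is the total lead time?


Lead time = queue + setup + processing + transit
= 28 + 2 + 11 + 4
= 45 hours


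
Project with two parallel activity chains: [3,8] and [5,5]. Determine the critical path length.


Path A: 3 + 8 = 11
Path B: 5 + 5 = 10
Critical path = longest = max(11, 10)
= 11 (Path A)


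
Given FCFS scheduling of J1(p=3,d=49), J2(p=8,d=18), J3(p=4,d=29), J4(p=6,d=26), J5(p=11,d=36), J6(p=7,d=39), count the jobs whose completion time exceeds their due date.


Completion vs due date:
  J1: C=3, d=49 → on time
  J2: C=11, d=18 → on time
  J3: C=15, d=29 → on time
  J4: C=21, d=26 → on time
  J5: C=32, d=36 → on time
  J6: C=39, d=39 → on time
Tardy jobs: none
Count = 0


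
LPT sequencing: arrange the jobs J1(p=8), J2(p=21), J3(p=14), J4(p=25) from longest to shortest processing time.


LPT: sort by longest processing time first
  J4: p=25
  J2: p=21
  J3: p=14
  J1: p=8
Order: J4 → J2 → J3 → J1


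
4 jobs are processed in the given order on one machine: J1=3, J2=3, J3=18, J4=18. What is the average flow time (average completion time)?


Completion times:
  J1: completes at 3
  J2: completes at 6
  J3: completes at 24
  J4: completes at 42
Sum = 75
Average = 75/4
= 18.75


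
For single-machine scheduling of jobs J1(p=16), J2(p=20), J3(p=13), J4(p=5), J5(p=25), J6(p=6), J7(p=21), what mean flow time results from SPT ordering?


SPT order: J4 → J6 → J3 → J1 → J2 → J7 → J5
Completion times:
  J4: C=5
  J6: C=11
  J3: C=24
  J1: C=40
  J2: C=60
  J7: C=81
  J5: C=106
Sum = 327, n = 7
Mean flow = 327/7
= 46.71


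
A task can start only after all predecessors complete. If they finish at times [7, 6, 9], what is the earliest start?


ES = max of all predecessor completion times
Predecessors: [7, 6, 9]
ES = max(7, 6, 9)
= 9


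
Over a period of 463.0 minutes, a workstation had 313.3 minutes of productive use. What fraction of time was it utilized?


Utilization = busy / total × 100
= 313.3 / 463.0 × 100
= 67.7%


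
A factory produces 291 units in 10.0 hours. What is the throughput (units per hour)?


Throughput = units / time
= 291 / 10.0
= 29.1 units/hour


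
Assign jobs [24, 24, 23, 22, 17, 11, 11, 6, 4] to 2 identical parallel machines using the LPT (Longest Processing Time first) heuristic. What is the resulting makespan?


Jobs (LPT sorted): [24, 24, 23, 22, 17, 11, 11, 6, 4]
Machines: 2
  J=24 → Machine 1 (load: 0+24=24)
  J=24 → Machine 2 (load: 0+24=24)
  J=23 → Machine 1 (load: 24+23=47)
  J=22 → Machine 2 (load: 24+22=46)
  J=17 → Machine 2 (load: 46+17=63)
  J=11 → Machine 1 (load: 47+11=58)
  J=11 → Machine 1 (load: 58+11=69)
  J=6 → Machine 2 (load: 63+6=69)
  J=4 → Machine 1 (load: 69+4=73)
Machine loads: [73, 69]
Makespan = max = 73 time units


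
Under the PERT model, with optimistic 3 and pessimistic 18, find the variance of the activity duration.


σ² = ((p - o) / 6)² = (p - o)² / 36
= (18 - 3)² / 36
= 15² / 36
= 225 / 36
= 6.2500


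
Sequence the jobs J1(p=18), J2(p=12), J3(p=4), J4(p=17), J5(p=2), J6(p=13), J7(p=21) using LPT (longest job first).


LPT: sort by longest processing time first
  J7: p=21
  J1: p=18
  J4: p=17
  J6: p=13
  J2: p=12
  J3: p=4
  J5: p=2
Order: J7 → J1 → J4 → J6 → J2 → J3 → J5


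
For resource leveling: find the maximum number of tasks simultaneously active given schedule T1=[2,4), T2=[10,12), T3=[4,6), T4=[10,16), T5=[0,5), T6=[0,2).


Check each time point for overlaps:
  t=0: 2 tasks active (T5, T6)
Max concurrent = 2


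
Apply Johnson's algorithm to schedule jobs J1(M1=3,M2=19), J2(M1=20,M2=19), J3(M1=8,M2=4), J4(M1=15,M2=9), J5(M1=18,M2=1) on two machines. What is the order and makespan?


Johnson's rule:
Group 1 (M1≤M2, sort by M1): ['J1']
Group 2 (M1>M2, sort desc M2): ['J2', 'J4', 'J3', 'J5']
Sequence: J1 → J2 → J4 → J3 → J5
Makespan calculation:
  J1: M1 done=3, M2 done=22
  J2: M1 done=23, M2 done=42
  J4: M1 done=38, M2 done=51
  J3: M1 done=46, M2 done=55
  J5: M1 done=64, M2 done=65
= Sequence: J1 → J2 → J4 → J3 → J5, Makespan: 65


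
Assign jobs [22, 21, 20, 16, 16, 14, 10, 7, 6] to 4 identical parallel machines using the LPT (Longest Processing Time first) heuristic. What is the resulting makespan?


Jobs (LPT sorted): [22, 21, 20, 16, 16, 14, 10, 7, 6]
Machines: 4
  J=22 → Machine 1 (load: 0+22=22)
  J=21 → Machine 2 (load: 0+21=21)
  J=20 → Machine 3 (load: 0+20=20)
  J=16 → Machine 4 (load: 0+16=16)
  J=16 → Machine 4 (load: 16+16=32)
  J=14 → Machine 3 (load: 20+14=34)
  J=10 → Machine 2 (load: 21+10=31)
  J=7 → Machine 1 (load: 22+7=29)
  J=6 → Machine 1 (load: 29+6=35)
Machine loads: [35, 31, 34, 32]
Makespan = max = 35 time units


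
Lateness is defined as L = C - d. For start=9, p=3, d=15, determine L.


Completion = 9 + 3 = 12
Lateness = C - d = 12 - 15
= -3


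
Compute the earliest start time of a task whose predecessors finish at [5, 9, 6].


ES = max of all predecessor completion times
Predecessors: [5, 9, 6]
ES = max(5, 9, 6)
= 9


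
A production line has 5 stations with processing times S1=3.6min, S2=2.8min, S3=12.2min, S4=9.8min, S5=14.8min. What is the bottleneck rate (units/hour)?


Bottleneck = longest station time
Station times: [3.6, 2.8, 12.2, 9.8, 14.8]
Max = 14.8 min
Rate = 60 / 14.8
= 4.05 units/hour (bottleneck: 14.8min)


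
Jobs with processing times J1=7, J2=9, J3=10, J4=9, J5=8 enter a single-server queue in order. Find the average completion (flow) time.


Completion times:
  J1: completes at 7
  J2: completes at 16
  J3: completes at 26
  J4: completes at 35
  J5: completes at 43
Sum = 127
Average = 127/5
= 25.40


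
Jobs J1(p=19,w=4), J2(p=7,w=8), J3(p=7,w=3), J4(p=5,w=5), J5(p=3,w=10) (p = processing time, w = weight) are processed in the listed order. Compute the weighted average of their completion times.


Completion times:
  J1: C=19, w×C=4×19=76
  J2: C=26, w×C=8×26=208
  J3: C=33, w×C=3×33=99
  J4: C=38, w×C=5×38=190
  J5: C=41, w×C=10×41=410
Sum w×C = 983
Sum w = 30
Weighted avg = 983/30
= 32.77


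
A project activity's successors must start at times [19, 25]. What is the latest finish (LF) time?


LF = min of all successor start times
Successors start at: [19, 25]
LF = min(19, 25)
= 19


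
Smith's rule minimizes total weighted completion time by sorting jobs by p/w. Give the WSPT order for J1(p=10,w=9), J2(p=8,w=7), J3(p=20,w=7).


WSPT (Smith's rule): sort by p/w ascending
  J1: p/w = 10/9 = 1.111
  J2: p/w = 8/7 = 1.143
  J3: p/w = 20/7 = 2.857
Order: J1 → J2 → J3


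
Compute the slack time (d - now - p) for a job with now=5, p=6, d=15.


Slack = due - current_time - processing
= 15 - 5 - 6
= 4


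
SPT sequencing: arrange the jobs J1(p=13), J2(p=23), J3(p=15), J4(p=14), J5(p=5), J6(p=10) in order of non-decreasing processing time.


SPT: sort by shortest processing time
  J5: p=5
  J6: p=10
  J1: p=13
  J4: p=14
  J3: p=15
  J2: p=23
Order: J5 → J6 → J1 → J4 → J3 → J2


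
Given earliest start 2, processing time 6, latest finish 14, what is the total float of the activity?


EF = ES + duration = 2 + 6 = 8
LS = LF - duration = 14 - 6 = 8
Total Float = LF - EF = 14 - 8
(or LS - ES = 8 - 2)
= 6


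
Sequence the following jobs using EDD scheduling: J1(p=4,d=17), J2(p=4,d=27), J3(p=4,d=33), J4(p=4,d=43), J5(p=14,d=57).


EDD: sort by earliest due date
  J1: d=17, p=4
  J2: d=27, p=4
  J3: d=33, p=4
  J4: d=43, p=4
  J5: d=57, p=14
Order: J1 → J2 → J3 → J4 → J5


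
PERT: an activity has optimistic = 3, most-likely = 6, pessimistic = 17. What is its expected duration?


te = (o + 4m + p) / 6
= (3 + 4×6 + 17) / 6
= (3 + 24 + 17) / 6
= 44 / 6
= 7.33


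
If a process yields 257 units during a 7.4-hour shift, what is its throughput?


Throughput = units / time
= 257 / 7.4
= 34.7 units/hour


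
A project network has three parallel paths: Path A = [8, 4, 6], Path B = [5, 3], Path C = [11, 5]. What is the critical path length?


Path A: 8 + 4 + 6 = 18
Path B: 5 + 3 = 8
Path C: 11 + 5 = 16
Critical path = longest = max(18, 8, 16)
= 18 (Path A)


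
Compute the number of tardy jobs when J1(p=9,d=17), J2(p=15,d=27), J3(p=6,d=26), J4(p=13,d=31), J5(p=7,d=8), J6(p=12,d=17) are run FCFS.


Completion vs due date:
  J1: C=9, d=17 → on time
  J2: C=24, d=27 → on time
  J3: C=30, d=26 → TARDY
  J4: C=43, d=31 → TARDY
  J5: C=50, d=8 → TARDY
  J6: C=62, d=17 → TARDY
Tardy jobs: J3, J4, J5, J6
Count = 4


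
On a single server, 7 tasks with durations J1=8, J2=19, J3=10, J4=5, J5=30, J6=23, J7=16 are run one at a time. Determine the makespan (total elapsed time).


Sequential makespan: sum all processing times
= 8 + 19 + 10 + 5 + 30 + 23 + 16
= 111 time units


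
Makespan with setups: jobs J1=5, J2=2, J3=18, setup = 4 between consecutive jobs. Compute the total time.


Makespan = Σ processing + (n-1) × setup
= (5 + 2 + 18) + (3-1)×4
= 25 + 8
= 33 time units


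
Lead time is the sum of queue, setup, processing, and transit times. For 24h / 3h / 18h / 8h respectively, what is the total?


Lead time = queue + setup + processing + transit
= 24 + 3 + 18 + 8
= 53 hours


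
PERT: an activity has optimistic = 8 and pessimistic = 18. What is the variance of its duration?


σ² = ((p - o) / 6)² = (p - o)² / 36
= (18 - 8)² / 36
= 10² / 36
= 100 / 36
= 2.7778


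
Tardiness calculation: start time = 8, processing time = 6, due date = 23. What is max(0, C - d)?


Completion = start + processing = 8 + 6 = 14
Tardiness = max(0, C - d) = max(0, 14 - 23)
= max(0, -9)
= 0


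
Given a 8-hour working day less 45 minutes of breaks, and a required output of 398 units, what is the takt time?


Available = 8×60 - 45 = 435 min
Takt time = 435 / 398
= 1.09 min/unit


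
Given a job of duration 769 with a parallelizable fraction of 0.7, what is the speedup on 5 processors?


Amdahl's law: T_p = T × ((1-p) + p/N)
= 769 × ((1-0.7) + 0.7/5)
= 769 × (0.30 + 0.1400)
= 769 × 0.4400
= 338.36
Speedup = 769/338.36
= 2.27×


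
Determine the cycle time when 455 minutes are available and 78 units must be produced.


Cycle time = available time / demand
= 455 / 78
= 5.83 min/unit


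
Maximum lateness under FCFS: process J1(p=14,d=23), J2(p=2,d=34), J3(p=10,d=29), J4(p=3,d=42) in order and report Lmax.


Lateness per job (L = C - d):
  J1: C=14, d=23, L=-9
  J2: C=16, d=34, L=-18
  J3: C=26, d=29, L=-3
  J4: C=29, d=42, L=-13
Lmax = max(-9, -18, -3, -13)
= -3


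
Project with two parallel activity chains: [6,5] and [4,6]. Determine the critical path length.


Path A: 6 + 5 = 11
Path B: 4 + 6 = 10
Critical path = longest = max(11, 10)
= 11 (Path A)


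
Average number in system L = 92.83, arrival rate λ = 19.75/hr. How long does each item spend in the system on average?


Little's law: L = λW → W = L / λ
= 92.83 / 19.75
= 4.70 hours


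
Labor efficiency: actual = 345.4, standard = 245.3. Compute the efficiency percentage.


Efficiency = (actual / standard) × 100
= (345.4 / 245.3) × 100
= 140.8%


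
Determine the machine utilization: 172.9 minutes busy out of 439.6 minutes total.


Utilization = busy / total × 100
= 172.9 / 439.6 × 100
= 39.3%


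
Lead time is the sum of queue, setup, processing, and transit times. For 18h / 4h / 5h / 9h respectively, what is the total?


Lead time = queue + setup + processing + transit
= 18 + 4 + 5 + 9
= 36 hours


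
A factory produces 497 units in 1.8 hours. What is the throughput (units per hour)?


Throughput = units / time
= 497 / 1.8
= 276.1 units/hour


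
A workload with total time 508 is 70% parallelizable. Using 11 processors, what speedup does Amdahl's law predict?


Amdahl's law: T_p = T × ((1-p) + p/N)
= 508 × ((1-0.7) + 0.7/11)
= 508 × (0.30 + 0.0636)
= 508 × 0.3636
= 184.73
Speedup = 508/184.73
= 2.75×


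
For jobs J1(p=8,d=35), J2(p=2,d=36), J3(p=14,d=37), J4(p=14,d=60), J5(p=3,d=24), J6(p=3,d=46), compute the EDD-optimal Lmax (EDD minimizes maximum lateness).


EDD order: J5 → J1 → J2 → J3 → J6 → J4
Completion and lateness:
  J5: C=3, d=24, L=3-24=-21
  J1: C=11, d=35, L=11-35=-24
  J2: C=13, d=36, L=13-36=-23
  J3: C=27, d=37, L=27-37=-10
  J6: C=30, d=46, L=30-46=-16
  J4: C=44, d=60, L=44-60=-16
Lmax = max(-21, -24, -23, -10, -16, -16)
= -10


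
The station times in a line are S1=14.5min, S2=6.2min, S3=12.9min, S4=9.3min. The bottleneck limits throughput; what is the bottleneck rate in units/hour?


Bottleneck = longest station time
Station times: [14.5, 6.2, 12.9, 9.3]
Max = 14.5 min
Rate = 60 / 14.5
= 4.14 units/hour (bottleneck: 14.5min)


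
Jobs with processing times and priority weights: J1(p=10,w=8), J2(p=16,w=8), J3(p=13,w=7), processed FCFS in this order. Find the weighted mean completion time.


Completion times:
  J1: C=10, w×C=8×10=80
  J2: C=26, w×C=8×26=208
  J3: C=39, w×C=7×39=273
Sum w×C = 561
Sum w = 23
Weighted avg = 561/23
= 24.39


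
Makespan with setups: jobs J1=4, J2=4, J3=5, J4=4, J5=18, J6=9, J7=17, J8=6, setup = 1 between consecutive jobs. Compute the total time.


Makespan = Σ processing + (n-1) × setup
= (4 + 4 + 5 + 4 + 18 + 9 + 17 + 6) + (8-1)×1
= 67 + 7
= 74 time units


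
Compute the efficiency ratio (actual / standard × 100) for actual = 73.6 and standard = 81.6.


Efficiency = (actual / standard) × 100
= (73.6 / 81.6) × 100
= 90.2%


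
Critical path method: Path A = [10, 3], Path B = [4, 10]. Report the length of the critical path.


Path A: 10 + 3 = 13
Path B: 4 + 10 = 14
Critical path = longest = max(13, 14)
= 14 (Path B)


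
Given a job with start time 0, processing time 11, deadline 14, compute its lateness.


Completion = 0 + 11 = 11
Lateness = C - d = 11 - 14
= -3


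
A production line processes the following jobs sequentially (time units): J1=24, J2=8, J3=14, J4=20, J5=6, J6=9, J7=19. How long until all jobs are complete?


Sequential makespan: sum all processing times
= 24 + 8 + 14 + 20 + 6 + 9 + 19
= 100 time units


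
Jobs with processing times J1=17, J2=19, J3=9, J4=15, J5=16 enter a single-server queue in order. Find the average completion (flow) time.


Completion times:
  J1: completes at 17
  J2: completes at 36
  J3: completes at 45
  J4: completes at 60
  J5: completes at 76
Sum = 234
Average = 234/5
= 46.80


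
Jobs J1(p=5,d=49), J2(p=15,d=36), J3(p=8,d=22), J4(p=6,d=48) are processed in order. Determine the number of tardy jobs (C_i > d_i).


Completion vs due date:
  J1: C=5, d=49 → on time
  J2: C=20, d=36 → on time
  J3: C=28, d=22 → TARDY
  J4: C=34, d=48 → on time
Tardy jobs: J3
Count = 1


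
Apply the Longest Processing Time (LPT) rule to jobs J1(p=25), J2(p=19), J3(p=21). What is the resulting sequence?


LPT: sort by longest processing time first
  J1: p=25
  J3: p=21
  J2: p=19
Order: J1 → J3 → J2


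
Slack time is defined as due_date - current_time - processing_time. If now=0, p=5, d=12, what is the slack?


Slack = due - current_time - processing
= 12 - 0 - 5
= 7


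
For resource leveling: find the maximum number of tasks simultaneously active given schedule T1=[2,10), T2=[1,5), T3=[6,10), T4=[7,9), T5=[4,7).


Check each time point for overlaps:
  t=4: 3 tasks active (T1, T2, T5)
Max concurrent = 3


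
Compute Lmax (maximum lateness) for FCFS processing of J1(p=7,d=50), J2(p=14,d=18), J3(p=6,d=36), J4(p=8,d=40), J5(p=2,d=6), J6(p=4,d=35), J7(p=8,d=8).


Lateness per job (L = C - d):
  J1: C=7, d=50, L=-43
  J2: C=21, d=18, L=3
  J3: C=27, d=36, L=-9
  J4: C=35, d=40, L=-5
  J5: C=37, d=6, L=31
  J6: C=41, d=35, L=6
  J7: C=49, d=8, L=41
Lmax = max(-43, 3, -9, -5, 31, 6, 41)
= 41


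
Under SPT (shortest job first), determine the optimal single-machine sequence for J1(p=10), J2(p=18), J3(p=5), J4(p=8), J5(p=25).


SPT: sort by shortest processing time
  J3: p=5
  J4: p=8
  J1: p=10
  J2: p=18
  J5: p=25
Order: J3 → J4 → J1 → J2 → J5


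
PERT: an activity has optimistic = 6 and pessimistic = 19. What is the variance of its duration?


σ² = ((p - o) / 6)² = (p - o)² / 36
= (19 - 6)² / 36
= 13² / 36
= 169 / 36
= 4.6944


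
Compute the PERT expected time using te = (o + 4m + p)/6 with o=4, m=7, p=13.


te = (o + 4m + p) / 6
= (4 + 4×7 + 13) / 6
= (4 + 28 + 13) / 6
= 45 / 6
= 7.50


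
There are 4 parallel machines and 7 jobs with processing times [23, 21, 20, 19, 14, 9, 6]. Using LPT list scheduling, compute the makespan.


Jobs (LPT sorted): [23, 21, 20, 19, 14, 9, 6]
Machines: 4
  J=23 → Machine 1 (load: 0+23=23)
  J=21 → Machine 2 (load: 0+21=21)
  J=20 → Machine 3 (load: 0+20=20)
  J=19 → Machine 4 (load: 0+19=19)
  J=14 → Machine 4 (load: 19+14=33)
  J=9 → Machine 3 (load: 20+9=29)
  J=6 → Machine 2 (load: 21+6=27)
Machine loads: [23, 27, 29, 33]
Makespan = max = 33 time units


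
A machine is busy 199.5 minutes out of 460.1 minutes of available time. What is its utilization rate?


Utilization = busy / total × 100
= 199.5 / 460.1 × 100
= 43.4%


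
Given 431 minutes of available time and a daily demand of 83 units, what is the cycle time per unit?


Cycle time = available time / demand
= 431 / 83
= 5.19 min/unit


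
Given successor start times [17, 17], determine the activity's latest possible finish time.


LF = min of all successor start times
Successors start at: [17, 17]
LF = min(17, 17)
= 17


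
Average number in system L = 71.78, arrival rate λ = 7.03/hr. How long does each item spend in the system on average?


Little's law: L = λW → W = L / λ
= 71.78 / 7.03
= 10.21 hours


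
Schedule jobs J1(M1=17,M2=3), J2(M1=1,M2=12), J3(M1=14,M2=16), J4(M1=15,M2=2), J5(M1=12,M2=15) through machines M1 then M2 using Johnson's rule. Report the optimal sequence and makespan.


Johnson's rule:
Group 1 (M1≤M2, sort by M1): ['J2', 'J5', 'J3']
Group 2 (M1>M2, sort desc M2): ['J1', 'J4']
Sequence: J2 → J5 → J3 → J1 → J4
Makespan calculation:
  J2: M1 done=1, M2 done=13
  J5: M1 done=13, M2 done=28
  J3: M1 done=27, M2 done=44
  J1: M1 done=44, M2 done=47
  J4: M1 done=59, M2 done=61
= Sequence: J2 → J5 → J3 → J1 → J4, Makespan: 61


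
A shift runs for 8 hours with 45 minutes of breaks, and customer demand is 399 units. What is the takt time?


Available = 8×60 - 45 = 435 min
Takt time = 435 / 399
= 1.09 min/unit


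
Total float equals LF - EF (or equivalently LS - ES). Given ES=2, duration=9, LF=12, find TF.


EF = ES + duration = 2 + 9 = 11
LS = LF - duration = 12 - 9 = 3
Total Float = LF - EF = 12 - 11
(or LS - ES = 3 - 2)
= 1


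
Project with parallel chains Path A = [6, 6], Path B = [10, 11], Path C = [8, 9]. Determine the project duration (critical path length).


Path A: 6 + 6 = 12
Path B: 10 + 11 = 21
Path C: 8 + 9 = 17
Critical path = longest = max(12, 21, 17)
= 21 (Path B)


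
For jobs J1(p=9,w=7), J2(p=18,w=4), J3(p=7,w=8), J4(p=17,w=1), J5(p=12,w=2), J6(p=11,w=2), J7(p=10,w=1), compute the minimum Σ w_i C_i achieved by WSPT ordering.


WSPT order (by p/w): J3 → J1 → J2 → J6 → J5 → J7 → J4
  J3: C=7, w·C=8×7=56
  J1: C=16, w·C=7×16=112
  J2: C=34, w·C=4×34=136
  J6: C=45, w·C=2×45=90
  J5: C=57, w·C=2×57=114
  J7: C=67, w·C=1×67=67
  J4: C=84, w·C=1×84=84
Σ w·C = 659
= 659


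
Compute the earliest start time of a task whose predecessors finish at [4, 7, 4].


ES = max of all predecessor completion times
Predecessors: [4, 7, 4]
ES = max(4, 7, 4)
= 7


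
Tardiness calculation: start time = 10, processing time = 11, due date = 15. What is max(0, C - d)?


Completion = start + processing = 10 + 11 = 21
Tardiness = max(0, C - d) = max(0, 21 - 15)
= max(0, 6)
= 6


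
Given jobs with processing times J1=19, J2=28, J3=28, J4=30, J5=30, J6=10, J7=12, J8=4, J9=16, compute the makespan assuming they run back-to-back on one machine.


Sequential makespan: sum all processing times
= 19 + 28 + 28 + 30 + 30 + 10 + 12 + 4 + 16
= 177 time units


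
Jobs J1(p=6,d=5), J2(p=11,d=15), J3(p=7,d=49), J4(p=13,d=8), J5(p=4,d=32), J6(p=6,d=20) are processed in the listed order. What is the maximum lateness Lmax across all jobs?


Lateness per job (L = C - d):
  J1: C=6, d=5, L=1
  J2: C=17, d=15, L=2
  J3: C=24, d=49, L=-25
  J4: C=37, d=8, L=29
  J5: C=41, d=32, L=9
  J6: C=47, d=20, L=27
Lmax = max(1, 2, -25, 29, 9, 27)
= 29


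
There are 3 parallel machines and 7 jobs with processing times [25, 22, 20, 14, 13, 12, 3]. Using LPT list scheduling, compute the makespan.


Jobs (LPT sorted): [25, 22, 20, 14, 13, 12, 3]
Machines: 3
  J=25 → Machine 1 (load: 0+25=25)
  J=22 → Machine 2 (load: 0+22=22)
  J=20 → Machine 3 (load: 0+20=20)
  J=14 → Machine 3 (load: 20+14=34)
  J=13 → Machine 2 (load: 22+13=35)
  J=12 → Machine 1 (load: 25+12=37)
  J=3 → Machine 3 (load: 34+3=37)
Machine loads: [37, 35, 37]
Makespan = max = 37 time units


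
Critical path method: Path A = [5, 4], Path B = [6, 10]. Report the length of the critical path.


Path A: 5 + 4 = 9
Path B: 6 + 10 = 16
Critical path = longest = max(9, 16)
= 16 (Path B)


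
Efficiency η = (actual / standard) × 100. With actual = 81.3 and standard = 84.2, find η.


Efficiency = (actual / standard) × 100
= (81.3 / 84.2) × 100
= 96.6%


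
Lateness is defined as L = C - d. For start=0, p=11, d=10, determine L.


Completion = 0 + 11 = 11
Lateness = C - d = 11 - 10
= 1


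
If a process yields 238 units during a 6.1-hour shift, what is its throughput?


Throughput = units / time
= 238 / 6.1
= 39.0 units/hour


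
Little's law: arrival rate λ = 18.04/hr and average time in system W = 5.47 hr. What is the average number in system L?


Little's law: L = λ × W
= 18.04 × 5.47
= 98.68


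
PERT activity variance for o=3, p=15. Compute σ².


σ² = ((p - o) / 6)² = (p - o)² / 36
= (15 - 3)² / 36
= 12² / 36
= 144 / 36
= 4.0000


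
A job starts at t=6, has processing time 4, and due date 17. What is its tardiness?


Completion = start + processing = 6 + 4 = 10
Tardiness = max(0, C - d) = max(0, 10 - 17)
= max(0, -7)
= 0


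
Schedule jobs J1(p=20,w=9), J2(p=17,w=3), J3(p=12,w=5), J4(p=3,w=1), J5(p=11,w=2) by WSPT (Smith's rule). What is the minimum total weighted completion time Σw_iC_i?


WSPT order (by p/w): J1 → J3 → J4 → J5 → J2
  J1: C=20, w·C=9×20=180
  J3: C=32, w·C=5×32=160
  J4: C=35, w·C=1×35=35
  J5: C=46, w·C=2×46=92
  J2: C=63, w·C=3×63=189
Σ w·C = 656
= 656


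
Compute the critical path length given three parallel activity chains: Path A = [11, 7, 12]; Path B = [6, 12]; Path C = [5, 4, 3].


Path A: 11 + 7 + 12 = 30
Path B: 6 + 12 = 18
Path C: 5 + 4 + 3 = 12
Critical path = longest = max(30, 18, 12)
= 30 (Path A)


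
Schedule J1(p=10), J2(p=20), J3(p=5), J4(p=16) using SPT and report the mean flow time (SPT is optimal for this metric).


SPT order: J3 → J1 → J4 → J2
Completion times:
  J3: C=5
  J1: C=15
  J4: C=31
  J2: C=51
Sum = 102, n = 4
Mean flow = 102/4
= 25.50


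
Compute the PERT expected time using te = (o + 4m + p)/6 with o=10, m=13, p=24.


te = (o + 4m + p) / 6
= (10 + 4×13 + 24) / 6
= (10 + 52 + 24) / 6
= 86 / 6
= 14.33


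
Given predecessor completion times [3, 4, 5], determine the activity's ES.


ES = max of all predecessor completion times
Predecessors: [3, 4, 5]
ES = max(3, 4, 5)
= 5


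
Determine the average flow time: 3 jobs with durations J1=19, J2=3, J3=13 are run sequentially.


Completion times:
  J1: completes at 19
  J2: completes at 22
  J3: completes at 35
Sum = 76
Average = 76/3
= 25.33


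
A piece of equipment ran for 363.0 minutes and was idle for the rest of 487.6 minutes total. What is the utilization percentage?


Utilization = busy / total × 100
= 363.0 / 487.6 × 100
= 74.4%


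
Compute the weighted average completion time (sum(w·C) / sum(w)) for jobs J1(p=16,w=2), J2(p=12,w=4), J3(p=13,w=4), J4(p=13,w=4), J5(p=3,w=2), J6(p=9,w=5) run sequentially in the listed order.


Completion times:
  J1: C=16, w×C=2×16=32
  J2: C=28, w×C=4×28=112
  J3: C=41, w×C=4×41=164
  J4: C=54, w×C=4×54=216
  J5: C=57, w×C=2×57=114
  J6: C=66, w×C=5×66=330
Sum w×C = 968
Sum w = 21
Weighted avg = 968/21
= 46.10


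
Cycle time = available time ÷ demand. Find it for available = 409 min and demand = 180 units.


Cycle time = available time / demand
= 409 / 180
= 2.27 min/unit


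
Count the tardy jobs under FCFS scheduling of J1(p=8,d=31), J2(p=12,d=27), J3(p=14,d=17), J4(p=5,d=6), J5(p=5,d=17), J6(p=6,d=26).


Completion vs due date:
  J1: C=8, d=31 → on time
  J2: C=20, d=27 → on time
  J3: C=34, d=17 → TARDY
  J4: C=39, d=6 → TARDY
  J5: C=44, d=17 → TARDY
  J6: C=50, d=26 → TARDY
Tardy jobs: J3, J4, J5, J6
Count = 4
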